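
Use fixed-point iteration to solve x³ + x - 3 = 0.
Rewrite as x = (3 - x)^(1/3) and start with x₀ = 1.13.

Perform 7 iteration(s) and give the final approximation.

Equation: x³ + x - 3 = 0
Fixed-point form: x = (3 - x)^(1/3)
x₀ = 1.13

x_1 = g(1.130000) = 1.232009
x_2 = g(1.232009) = 1.209187
x_3 = g(1.209187) = 1.214367
x_4 = g(1.214367) = 1.213195
x_5 = g(1.213195) = 1.213461
x_6 = g(1.213461) = 1.213401
x_7 = g(1.213401) = 1.213414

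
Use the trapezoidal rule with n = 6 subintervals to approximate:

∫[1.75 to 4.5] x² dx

f(x) = x²
a = 1.75, b = 4.5, n = 6
h = (b - a)/n = 0.458333

Trapezoidal rule: (h/2)[f(x₀) + 2f(x₁) + 2f(x₂) + ... + f(xₙ)]

x_0 = 1.7500, f(x_0) = 3.062500, coefficient = 1
x_1 = 2.2083, f(x_1) = 4.876736, coefficient = 2
x_2 = 2.6667, f(x_2) = 7.111111, coefficient = 2
x_3 = 3.1250, f(x_3) = 9.765625, coefficient = 2
x_4 = 3.5833, f(x_4) = 12.840278, coefficient = 2
x_5 = 4.0417, f(x_5) = 16.335069, coefficient = 2
x_6 = 4.5000, f(x_6) = 20.250000, coefficient = 1

I ≈ (0.458333/2) × 125.170139 = 28.684823
Exact value: 28.588542
Error: 0.096282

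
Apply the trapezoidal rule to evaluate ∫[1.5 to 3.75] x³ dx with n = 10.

f(x) = x³
a = 1.5, b = 3.75, n = 10
h = (b - a)/n = 0.225000

Trapezoidal rule: (h/2)[f(x₀) + 2f(x₁) + 2f(x₂) + ... + f(xₙ)]

x_0 = 1.5000, f(x_0) = 3.375000, coefficient = 1
x_1 = 1.7250, f(x_1) = 5.132953, coefficient = 2
x_2 = 1.9500, f(x_2) = 7.414875, coefficient = 2
x_3 = 2.1750, f(x_3) = 10.289109, coefficient = 2
x_4 = 2.4000, f(x_4) = 13.824000, coefficient = 2
x_5 = 2.6250, f(x_5) = 18.087891, coefficient = 2
x_6 = 2.8500, f(x_6) = 23.149125, coefficient = 2
x_7 = 3.0750, f(x_7) = 29.076047, coefficient = 2
x_8 = 3.3000, f(x_8) = 35.937000, coefficient = 2
x_9 = 3.5250, f(x_9) = 43.800328, coefficient = 2
x_10 = 3.7500, f(x_10) = 52.734375, coefficient = 1

I ≈ (0.225000/2) × 429.532031 = 48.322354
Exact value: 48.172852
Error: 0.149502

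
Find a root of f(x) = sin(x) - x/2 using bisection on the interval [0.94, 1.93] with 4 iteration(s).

f(x) = sin(x) - x/2
Initial interval: [0.94, 1.93]

Iteration 1:
  c_1 = (0.940000 + 1.930000)/2 = 1.435000
  f(c_1) = f(1.435000) = 0.273294
  f(a) × f(c) ≥ 0, new interval: [1.435000, 1.930000]
Iteration 2:
  c_2 = (1.435000 + 1.930000)/2 = 1.682500
  f(c_2) = f(1.682500) = 0.152518
  f(a) × f(c) ≥ 0, new interval: [1.682500, 1.930000]
Iteration 3:
  c_3 = (1.682500 + 1.930000)/2 = 1.806250
  f(c_3) = f(1.806250) = 0.069284
  f(a) × f(c) ≥ 0, new interval: [1.806250, 1.930000]
Iteration 4:
  c_4 = (1.806250 + 1.930000)/2 = 1.868125
  f(c_4) = f(1.868125) = 0.022060
  f(a) × f(c) ≥ 0, new interval: [1.868125, 1.930000]

After 4 iteration(s), the approximation is c_4 = 1.868125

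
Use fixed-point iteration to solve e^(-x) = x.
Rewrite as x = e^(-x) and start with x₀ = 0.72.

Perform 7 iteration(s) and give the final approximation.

Equation: e^(-x) = x
Fixed-point form: x = e^(-x)
x₀ = 0.72

x_1 = g(0.720000) = 0.486752
x_2 = g(0.486752) = 0.614619
x_3 = g(0.614619) = 0.540847
x_4 = g(0.540847) = 0.582255
x_5 = g(0.582255) = 0.558637
x_6 = g(0.558637) = 0.571988
x_7 = g(0.571988) = 0.564402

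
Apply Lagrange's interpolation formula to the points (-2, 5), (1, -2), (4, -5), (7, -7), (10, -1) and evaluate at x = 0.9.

Lagrange interpolation formula:
P(x) = Σ yᵢ × Lᵢ(x)
where Lᵢ(x) = Π_{j≠i} (x - xⱼ)/(xᵢ - xⱼ)

L_0(0.9) = (0.9 - 1)/(-2 - 1) × (0.9 - 4)/(-2 - 4) × (0.9 - 7)/(-2 - 7) × (0.9 - 10)/(-2 - 10) = 0.008852
L_1(0.9) = (0.9 - (-2))/(1 - (-2)) × (0.9 - 4)/(1 - 4) × (0.9 - 7)/(1 - 7) × (0.9 - 10)/(1 - 10) = 1.026821
L_2(0.9) = (0.9 - (-2))/(4 - (-2)) × (0.9 - 1)/(4 - 1) × (0.9 - 7)/(4 - 7) × (0.9 - 10)/(4 - 10) = -0.049685
L_3(0.9) = (0.9 - (-2))/(7 - (-2)) × (0.9 - 1)/(7 - 1) × (0.9 - 4)/(7 - 4) × (0.9 - 10)/(7 - 10) = 0.016833
L_4(0.9) = (0.9 - (-2))/(10 - (-2)) × (0.9 - 1)/(10 - 1) × (0.9 - 4)/(10 - 4) × (0.9 - 7)/(10 - 7) = -0.002821

P(0.9) = 5×L_0(0.9) + (-2)×L_1(0.9) + (-5)×L_2(0.9) + (-7)×L_3(0.9) + (-1)×L_4(0.9)
P(0.9) = -1.875969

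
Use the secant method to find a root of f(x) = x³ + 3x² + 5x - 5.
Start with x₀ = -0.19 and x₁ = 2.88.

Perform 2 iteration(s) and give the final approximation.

f(x) = x³ + 3x² + 5x - 5
x₀ = -0.19, x₁ = 2.88

Secant formula: x_{n+1} = x_n - f(x_n)(x_n - x_{n-1})/(f(x_n) - f(x_{n-1}))

Iteration 1:
  f(-0.190000) = -5.848559
  f(2.880000) = 58.171072
  x_2 = 2.880000 - 58.171072×(2.880000 - (-0.190000))/(58.171072 - (-5.848559))
       = 0.090462
Iteration 2:
  f(2.880000) = 58.171072
  f(0.090462) = -4.522399
  x_3 = 0.090462 - (-4.522399)×(0.090462 - 2.880000)/(-4.522399 - 58.171072)
       = 0.291686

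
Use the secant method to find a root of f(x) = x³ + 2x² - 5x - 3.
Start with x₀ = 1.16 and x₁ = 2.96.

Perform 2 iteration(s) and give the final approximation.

f(x) = x³ + 2x² - 5x - 3
x₀ = 1.16, x₁ = 2.96

Secant formula: x_{n+1} = x_n - f(x_n)(x_n - x_{n-1})/(f(x_n) - f(x_{n-1}))

Iteration 1:
  f(1.160000) = -4.547904
  f(2.960000) = 25.657536
  x_2 = 2.960000 - 25.657536×(2.960000 - 1.160000)/(25.657536 - (-4.547904))
       = 1.431018
Iteration 2:
  f(2.960000) = 25.657536
  f(1.431018) = -3.129006
  x_3 = 1.431018 - (-3.129006)×(1.431018 - 2.960000)/(-3.129006 - 25.657536)
       = 1.597214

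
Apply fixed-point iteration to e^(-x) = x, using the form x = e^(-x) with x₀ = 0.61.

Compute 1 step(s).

Equation: e^(-x) = x
Fixed-point form: x = e^(-x)
x₀ = 0.61

x_1 = g(0.610000) = 0.543351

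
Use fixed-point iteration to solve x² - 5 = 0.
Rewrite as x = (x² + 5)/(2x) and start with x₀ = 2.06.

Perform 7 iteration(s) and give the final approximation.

Equation: x² - 5 = 0
Fixed-point form: x = (x² + 5)/(2x)
x₀ = 2.06

x_1 = g(2.060000) = 2.243592
x_2 = g(2.243592) = 2.236081
x_3 = g(2.236081) = 2.236068
x_4 = g(2.236068) = 2.236068
x_5 = g(2.236068) = 2.236068
x_6 = g(2.236068) = 2.236068
x_7 = g(2.236068) = 2.236068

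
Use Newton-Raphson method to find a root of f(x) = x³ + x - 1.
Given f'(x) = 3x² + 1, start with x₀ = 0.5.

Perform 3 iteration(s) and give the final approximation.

f(x) = x³ + x - 1
f'(x) = 3x² + 1
x₀ = 0.5

Newton-Raphson formula: x_{n+1} = x_n - f(x_n)/f'(x_n)

Iteration 1:
  f(0.500000) = -0.375000
  f'(0.500000) = 1.750000
  x_1 = 0.500000 - (-0.375000)/1.750000 = 0.714286
Iteration 2:
  f(0.714286) = 0.078717
  f'(0.714286) = 2.530612
  x_2 = 0.714286 - 0.078717/2.530612 = 0.683180
Iteration 3:
  f(0.683180) = 0.002043
  f'(0.683180) = 2.400204
  x_3 = 0.683180 - 0.002043/2.400204 = 0.682328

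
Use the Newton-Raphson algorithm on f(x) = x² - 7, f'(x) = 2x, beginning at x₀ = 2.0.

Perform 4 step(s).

f(x) = x² - 7
f'(x) = 2x
x₀ = 2.0

Newton-Raphson formula: x_{n+1} = x_n - f(x_n)/f'(x_n)

Iteration 1:
  f(2.000000) = -3.000000
  f'(2.000000) = 4.000000
  x_1 = 2.000000 - (-3.000000)/4.000000 = 2.750000
Iteration 2:
  f(2.750000) = 0.562500
  f'(2.750000) = 5.500000
  x_2 = 2.750000 - 0.562500/5.500000 = 2.647727
Iteration 3:
  f(2.647727) = 0.010460
  f'(2.647727) = 5.295455
  x_3 = 2.647727 - 0.010460/5.295455 = 2.645752
Iteration 4:
  f(2.645752) = 0.000004
  f'(2.645752) = 5.291504
  x_4 = 2.645752 - 0.000004/5.291504 = 2.645751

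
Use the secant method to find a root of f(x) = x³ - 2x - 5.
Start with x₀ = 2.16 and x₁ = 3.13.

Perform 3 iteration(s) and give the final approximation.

f(x) = x³ - 2x - 5
x₀ = 2.16, x₁ = 3.13

Secant formula: x_{n+1} = x_n - f(x_n)(x_n - x_{n-1})/(f(x_n) - f(x_{n-1}))

Iteration 1:
  f(2.160000) = 0.757696
  f(3.130000) = 19.404297
  x_2 = 3.130000 - 19.404297×(3.130000 - 2.160000)/(19.404297 - 0.757696)
       = 2.120584
Iteration 2:
  f(3.130000) = 19.404297
  f(2.120584) = 0.294842
  x_3 = 2.120584 - 0.294842×(2.120584 - 3.130000)/(0.294842 - 19.404297)
       = 2.105010
Iteration 3:
  f(2.120584) = 0.294842
  f(2.105010) = 0.117422
  x_4 = 2.105010 - 0.117422×(2.105010 - 2.120584)/(0.117422 - 0.294842)
       = 2.094703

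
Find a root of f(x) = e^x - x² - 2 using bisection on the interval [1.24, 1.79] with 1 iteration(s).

f(x) = e^x - x² - 2
Initial interval: [1.24, 1.79]

Iteration 1:
  c_1 = (1.240000 + 1.790000)/2 = 1.515000
  f(c_1) = f(1.515000) = 0.254196
  f(a) × f(c) < 0, new interval: [1.240000, 1.515000]

After 1 iteration(s), the approximation is c_1 = 1.515000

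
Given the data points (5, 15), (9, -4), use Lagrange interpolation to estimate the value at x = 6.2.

Lagrange interpolation formula:
P(x) = Σ yᵢ × Lᵢ(x)
where Lᵢ(x) = Π_{j≠i} (x - xⱼ)/(xᵢ - xⱼ)

L_0(6.2) = (6.2 - 9)/(5 - 9) = 0.700000
L_1(6.2) = (6.2 - 5)/(9 - 5) = 0.300000

P(6.2) = 15×L_0(6.2) + (-4)×L_1(6.2)
P(6.2) = 9.300000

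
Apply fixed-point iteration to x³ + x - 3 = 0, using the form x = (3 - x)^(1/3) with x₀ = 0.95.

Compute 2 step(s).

Equation: x³ + x - 3 = 0
Fixed-point form: x = (3 - x)^(1/3)
x₀ = 0.95

x_1 = g(0.950000) = 1.270334
x_2 = g(1.270334) = 1.200386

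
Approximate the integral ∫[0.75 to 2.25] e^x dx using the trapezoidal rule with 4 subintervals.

f(x) = e^x
a = 0.75, b = 2.25, n = 4
h = (b - a)/n = 0.375000

Trapezoidal rule: (h/2)[f(x₀) + 2f(x₁) + 2f(x₂) + ... + f(xₙ)]

x_0 = 0.7500, f(x_0) = 2.117000, coefficient = 1
x_1 = 1.1250, f(x_1) = 3.080217, coefficient = 2
x_2 = 1.5000, f(x_2) = 4.481689, coefficient = 2
x_3 = 1.8750, f(x_3) = 6.520819, coefficient = 2
x_4 = 2.2500, f(x_4) = 9.487736, coefficient = 1

I ≈ (0.375000/2) × 39.770186 = 7.456910
Exact value: 7.370736
Error: 0.086174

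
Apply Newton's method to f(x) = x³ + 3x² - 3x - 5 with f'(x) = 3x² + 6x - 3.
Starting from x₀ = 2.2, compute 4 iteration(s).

f(x) = x³ + 3x² - 3x - 5
f'(x) = 3x² + 6x - 3
x₀ = 2.2

Newton-Raphson formula: x_{n+1} = x_n - f(x_n)/f'(x_n)

Iteration 1:
  f(2.200000) = 13.568000
  f'(2.200000) = 24.720000
  x_1 = 2.200000 - 13.568000/24.720000 = 1.651133
Iteration 2:
  f(1.651133) = 2.726702
  f'(1.651133) = 15.085514
  x_2 = 1.651133 - 2.726702/15.085514 = 1.470383
Iteration 3:
  f(1.470383) = 0.253936
  f'(1.470383) = 12.308376
  x_3 = 1.470383 - 0.253936/12.308376 = 1.449752
Iteration 4:
  f(1.449752) = 0.003146
  f'(1.449752) = 12.003852
  x_4 = 1.449752 - 0.003146/12.003852 = 1.449490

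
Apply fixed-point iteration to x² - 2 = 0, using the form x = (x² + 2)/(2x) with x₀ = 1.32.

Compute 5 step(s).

Equation: x² - 2 = 0
Fixed-point form: x = (x² + 2)/(2x)
x₀ = 1.32

x_1 = g(1.320000) = 1.417576
x_2 = g(1.417576) = 1.414218
x_3 = g(1.414218) = 1.414214
x_4 = g(1.414214) = 1.414214
x_5 = g(1.414214) = 1.414214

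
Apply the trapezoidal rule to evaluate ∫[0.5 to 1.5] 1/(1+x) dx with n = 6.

f(x) = 1/(1+x)
a = 0.5, b = 1.5, n = 6
h = (b - a)/n = 0.166667

Trapezoidal rule: (h/2)[f(x₀) + 2f(x₁) + 2f(x₂) + ... + f(xₙ)]

x_0 = 0.5000, f(x_0) = 0.666667, coefficient = 1
x_1 = 0.6667, f(x_1) = 0.600000, coefficient = 2
x_2 = 0.8333, f(x_2) = 0.545455, coefficient = 2
x_3 = 1.0000, f(x_3) = 0.500000, coefficient = 2
x_4 = 1.1667, f(x_4) = 0.461538, coefficient = 2
x_5 = 1.3333, f(x_5) = 0.428571, coefficient = 2
x_6 = 1.5000, f(x_6) = 0.400000, coefficient = 1

I ≈ (0.166667/2) × 6.137796 = 0.511483
Exact value: 0.510826
Error: 0.000657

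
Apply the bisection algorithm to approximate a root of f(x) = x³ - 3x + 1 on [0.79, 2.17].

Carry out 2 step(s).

f(x) = x³ - 3x + 1
Initial interval: [0.79, 2.17]

Iteration 1:
  c_1 = (0.790000 + 2.170000)/2 = 1.480000
  f(c_1) = f(1.480000) = -0.198208
  f(a) × f(c) ≥ 0, new interval: [1.480000, 2.170000]
Iteration 2:
  c_2 = (1.480000 + 2.170000)/2 = 1.825000
  f(c_2) = f(1.825000) = 1.603391
  f(a) × f(c) < 0, new interval: [1.480000, 1.825000]

After 2 iteration(s), the approximation is c_2 = 1.825000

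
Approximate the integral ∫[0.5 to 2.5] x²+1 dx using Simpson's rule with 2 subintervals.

f(x) = x²+1
a = 0.5, b = 2.5, n = 2
h = (b - a)/n = 1.000000

Simpson's rule: (h/3)[f(x₀) + 4f(x₁) + 2f(x₂) + ... + f(xₙ)]

x_0 = 0.5000, f(x_0) = 1.250000, coefficient = 1
x_1 = 1.5000, f(x_1) = 3.250000, coefficient = 4
x_2 = 2.5000, f(x_2) = 7.250000, coefficient = 1

I ≈ (1.000000/3) × 21.500000 = 7.166667
Exact value: 7.166667
Error: 0.000000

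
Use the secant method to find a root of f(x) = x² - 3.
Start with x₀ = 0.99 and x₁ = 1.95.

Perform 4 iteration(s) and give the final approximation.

f(x) = x² - 3
x₀ = 0.99, x₁ = 1.95

Secant formula: x_{n+1} = x_n - f(x_n)(x_n - x_{n-1})/(f(x_n) - f(x_{n-1}))

Iteration 1:
  f(0.990000) = -2.019900
  f(1.950000) = 0.802500
  x_2 = 1.950000 - 0.802500×(1.950000 - 0.990000)/(0.802500 - (-2.019900))
       = 1.677041
Iteration 2:
  f(1.950000) = 0.802500
  f(1.677041) = -0.187534
  x_3 = 1.677041 - (-0.187534)×(1.677041 - 1.950000)/(-0.187534 - 0.802500)
       = 1.728745
Iteration 3:
  f(1.677041) = -0.187534
  f(1.728745) = -0.011440
  x_4 = 1.728745 - (-0.011440)×(1.728745 - 1.677041)/(-0.011440 - (-0.187534))
       = 1.732104
Iteration 4:
  f(1.728745) = -0.011440
  f(1.732104) = 0.000185
  x_5 = 1.732104 - 0.000185×(1.732104 - 1.728745)/(0.000185 - (-0.011440))
       = 1.732051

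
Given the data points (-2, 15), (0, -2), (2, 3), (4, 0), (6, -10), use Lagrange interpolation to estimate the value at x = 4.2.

Lagrange interpolation formula:
P(x) = Σ yᵢ × Lᵢ(x)
where Lᵢ(x) = Π_{j≠i} (x - xⱼ)/(xᵢ - xⱼ)

L_0(4.2) = (4.2 - 0)/(-2 - 0) × (4.2 - 2)/(-2 - 2) × (4.2 - 4)/(-2 - 4) × (4.2 - 6)/(-2 - 6) = -0.008663
L_1(4.2) = (4.2 - (-2))/(0 - (-2)) × (4.2 - 2)/(0 - 2) × (4.2 - 4)/(0 - 4) × (4.2 - 6)/(0 - 6) = 0.051150
L_2(4.2) = (4.2 - (-2))/(2 - (-2)) × (4.2 - 0)/(2 - 0) × (4.2 - 4)/(2 - 4) × (4.2 - 6)/(2 - 6) = -0.146475
L_3(4.2) = (4.2 - (-2))/(4 - (-2)) × (4.2 - 0)/(4 - 0) × (4.2 - 2)/(4 - 2) × (4.2 - 6)/(4 - 6) = 1.074150
L_4(4.2) = (4.2 - (-2))/(6 - (-2)) × (4.2 - 0)/(6 - 0) × (4.2 - 2)/(6 - 2) × (4.2 - 4)/(6 - 4) = 0.029838

P(4.2) = 15×L_0(4.2) + (-2)×L_1(4.2) + 3×L_2(4.2) + 0×L_3(4.2) + (-10)×L_4(4.2)
P(4.2) = -0.970038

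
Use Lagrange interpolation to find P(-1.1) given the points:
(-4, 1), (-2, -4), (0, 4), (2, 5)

Lagrange interpolation formula:
P(x) = Σ yᵢ × Lᵢ(x)
where Lᵢ(x) = Π_{j≠i} (x - xⱼ)/(xᵢ - xⱼ)

L_0(-1.1) = (-1.1 - (-2))/(-4 - (-2)) × (-1.1 - 0)/(-4 - 0) × (-1.1 - 2)/(-4 - 2) = -0.063938
L_1(-1.1) = (-1.1 - (-4))/(-2 - (-4)) × (-1.1 - 0)/(-2 - 0) × (-1.1 - 2)/(-2 - 2) = 0.618062
L_2(-1.1) = (-1.1 - (-4))/(0 - (-4)) × (-1.1 - (-2))/(0 - (-2)) × (-1.1 - 2)/(0 - 2) = 0.505687
L_3(-1.1) = (-1.1 - (-4))/(2 - (-4)) × (-1.1 - (-2))/(2 - (-2)) × (-1.1 - 0)/(2 - 0) = -0.059812

P(-1.1) = 1×L_0(-1.1) + (-4)×L_1(-1.1) + 4×L_2(-1.1) + 5×L_3(-1.1)
P(-1.1) = -0.812500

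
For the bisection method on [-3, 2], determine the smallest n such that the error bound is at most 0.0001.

We need (b-a)/2^n ≤ 0.0001
(2 - (-3))/2^n ≤ 0.0001
5/2^n ≤ 0.0001
2^n ≥ 50000
n ≥ log₂(50000) = 15.61
n ≥ 16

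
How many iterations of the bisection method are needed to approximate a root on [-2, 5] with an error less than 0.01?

We need (b-a)/2^n ≤ 0.01
(5 - (-2))/2^n ≤ 0.01
7/2^n ≤ 0.01
2^n ≥ 700
n ≥ log₂(700) = 9.45
n ≥ 10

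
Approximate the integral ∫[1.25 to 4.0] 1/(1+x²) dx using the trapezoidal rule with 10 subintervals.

f(x) = 1/(1+x²)
a = 1.25, b = 4.0, n = 10
h = (b - a)/n = 0.275000

Trapezoidal rule: (h/2)[f(x₀) + 2f(x₁) + 2f(x₂) + ... + f(xₙ)]

x_0 = 1.2500, f(x_0) = 0.390244, coefficient = 1
x_1 = 1.5250, f(x_1) = 0.300695, coefficient = 2
x_2 = 1.8000, f(x_2) = 0.235849, coefficient = 2
x_3 = 2.0750, f(x_3) = 0.188479, coefficient = 2
x_4 = 2.3500, f(x_4) = 0.153315, coefficient = 2
x_5 = 2.6250, f(x_5) = 0.126733, coefficient = 2
x_6 = 2.9000, f(x_6) = 0.106270, coefficient = 2
x_7 = 3.1750, f(x_7) = 0.090248, coefficient = 2
x_8 = 3.4500, f(x_8) = 0.077504, coefficient = 2
x_9 = 3.7250, f(x_9) = 0.067224, coefficient = 2
x_10 = 4.0000, f(x_10) = 0.058824, coefficient = 1

I ≈ (0.275000/2) × 3.141703 = 0.431984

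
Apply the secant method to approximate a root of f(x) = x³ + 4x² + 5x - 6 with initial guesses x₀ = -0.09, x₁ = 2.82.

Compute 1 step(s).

f(x) = x³ + 4x² + 5x - 6
x₀ = -0.09, x₁ = 2.82

Secant formula: x_{n+1} = x_n - f(x_n)(x_n - x_{n-1})/(f(x_n) - f(x_{n-1}))

Iteration 1:
  f(-0.090000) = -6.418329
  f(2.820000) = 62.335368
  x_2 = 2.820000 - 62.335368×(2.820000 - (-0.090000))/(62.335368 - (-6.418329))
       = 0.181656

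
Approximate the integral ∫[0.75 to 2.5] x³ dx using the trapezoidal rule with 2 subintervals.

f(x) = x³
a = 0.75, b = 2.5, n = 2
h = (b - a)/n = 0.875000

Trapezoidal rule: (h/2)[f(x₀) + 2f(x₁) + 2f(x₂) + ... + f(xₙ)]

x_0 = 0.7500, f(x_0) = 0.421875, coefficient = 1
x_1 = 1.6250, f(x_1) = 4.291016, coefficient = 2
x_2 = 2.5000, f(x_2) = 15.625000, coefficient = 1

I ≈ (0.875000/2) × 24.628906 = 10.775146
Exact value: 9.686523
Error: 1.088623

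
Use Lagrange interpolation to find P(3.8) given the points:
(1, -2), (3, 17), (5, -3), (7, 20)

Lagrange interpolation formula:
P(x) = Σ yᵢ × Lᵢ(x)
where Lᵢ(x) = Π_{j≠i} (x - xⱼ)/(xᵢ - xⱼ)

L_0(3.8) = (3.8 - 3)/(1 - 3) × (3.8 - 5)/(1 - 5) × (3.8 - 7)/(1 - 7) = -0.064000
L_1(3.8) = (3.8 - 1)/(3 - 1) × (3.8 - 5)/(3 - 5) × (3.8 - 7)/(3 - 7) = 0.672000
L_2(3.8) = (3.8 - 1)/(5 - 1) × (3.8 - 3)/(5 - 3) × (3.8 - 7)/(5 - 7) = 0.448000
L_3(3.8) = (3.8 - 1)/(7 - 1) × (3.8 - 3)/(7 - 3) × (3.8 - 5)/(7 - 5) = -0.056000

P(3.8) = (-2)×L_0(3.8) + 17×L_1(3.8) + (-3)×L_2(3.8) + 20×L_3(3.8)
P(3.8) = 9.088000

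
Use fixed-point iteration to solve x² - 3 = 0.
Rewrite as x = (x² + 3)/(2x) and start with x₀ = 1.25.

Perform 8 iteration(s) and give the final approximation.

Equation: x² - 3 = 0
Fixed-point form: x = (x² + 3)/(2x)
x₀ = 1.25

x_1 = g(1.250000) = 1.825000
x_2 = g(1.825000) = 1.734418
x_3 = g(1.734418) = 1.732052
x_4 = g(1.732052) = 1.732051
x_5 = g(1.732051) = 1.732051
x_6 = g(1.732051) = 1.732051
x_7 = g(1.732051) = 1.732051
x_8 = g(1.732051) = 1.732051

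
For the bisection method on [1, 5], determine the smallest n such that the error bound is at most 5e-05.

We need (b-a)/2^n ≤ 5e-05
(5 - 1)/2^n ≤ 5e-05
4/2^n ≤ 5e-05
2^n ≥ 80000
n ≥ log₂(80000) = 16.29
n ≥ 17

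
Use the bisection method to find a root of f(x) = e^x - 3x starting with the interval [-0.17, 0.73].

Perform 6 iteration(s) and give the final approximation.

f(x) = e^x - 3x
Initial interval: [-0.17, 0.73]

Iteration 1:
  c_1 = (-0.170000 + 0.730000)/2 = 0.280000
  f(c_1) = f(0.280000) = 0.483130
  f(a) × f(c) ≥ 0, new interval: [0.280000, 0.730000]
Iteration 2:
  c_2 = (0.280000 + 0.730000)/2 = 0.505000
  f(c_2) = f(0.505000) = 0.141986
  f(a) × f(c) ≥ 0, new interval: [0.505000, 0.730000]
Iteration 3:
  c_3 = (0.505000 + 0.730000)/2 = 0.617500
  f(c_3) = f(0.617500) = 0.001787
  f(a) × f(c) ≥ 0, new interval: [0.617500, 0.730000]
Iteration 4:
  c_4 = (0.617500 + 0.730000)/2 = 0.673750
  f(c_4) = f(0.673750) = -0.059671
  f(a) × f(c) < 0, new interval: [0.617500, 0.673750]
Iteration 5:
  c_5 = (0.617500 + 0.673750)/2 = 0.645625
  f(c_5) = f(0.645625) = -0.029696
  f(a) × f(c) < 0, new interval: [0.617500, 0.645625]
Iteration 6:
  c_6 = (0.617500 + 0.645625)/2 = 0.631562
  f(c_6) = f(0.631562) = -0.014141
  f(a) × f(c) < 0, new interval: [0.617500, 0.631562]

After 6 iteration(s), the approximation is c_6 = 0.631562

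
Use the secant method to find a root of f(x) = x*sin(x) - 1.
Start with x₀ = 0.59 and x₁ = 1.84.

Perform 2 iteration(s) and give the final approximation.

f(x) = x*sin(x) - 1
x₀ = 0.59, x₁ = 1.84

Secant formula: x_{n+1} = x_n - f(x_n)(x_n - x_{n-1})/(f(x_n) - f(x_{n-1}))

Iteration 1:
  f(0.590000) = -0.671747
  f(1.840000) = 0.773729
  x_2 = 1.840000 - 0.773729×(1.840000 - 0.590000)/(0.773729 - (-0.671747))
       = 1.170905
Iteration 2:
  f(1.840000) = 0.773729
  f(1.170905) = 0.078524
  x_3 = 1.170905 - 0.078524×(1.170905 - 1.840000)/(0.078524 - 0.773729)
       = 1.095330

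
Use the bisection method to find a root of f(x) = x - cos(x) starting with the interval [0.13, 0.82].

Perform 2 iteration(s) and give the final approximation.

f(x) = x - cos(x)
Initial interval: [0.13, 0.82]

Iteration 1:
  c_1 = (0.130000 + 0.820000)/2 = 0.475000
  f(c_1) = f(0.475000) = -0.414293
  f(a) × f(c) ≥ 0, new interval: [0.475000, 0.820000]
Iteration 2:
  c_2 = (0.475000 + 0.820000)/2 = 0.647500
  f(c_2) = f(0.647500) = -0.150094
  f(a) × f(c) ≥ 0, new interval: [0.647500, 0.820000]

After 2 iteration(s), the approximation is c_2 = 0.647500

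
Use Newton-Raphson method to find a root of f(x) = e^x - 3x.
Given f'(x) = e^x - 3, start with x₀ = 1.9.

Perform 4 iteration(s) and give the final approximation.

f(x) = e^x - 3x
f'(x) = e^x - 3
x₀ = 1.9

Newton-Raphson formula: x_{n+1} = x_n - f(x_n)/f'(x_n)

Iteration 1:
  f(1.900000) = 0.985894
  f'(1.900000) = 3.685894
  x_1 = 1.900000 - 0.985894/3.685894 = 1.632522
Iteration 2:
  f(1.632522) = 0.219198
  f'(1.632522) = 2.116765
  x_2 = 1.632522 - 0.219198/2.116765 = 1.528969
Iteration 3:
  f(1.528969) = 0.026511
  f'(1.528969) = 1.613419
  x_3 = 1.528969 - 0.026511/1.613419 = 1.512537
Iteration 4:
  f(1.512537) = 0.000619
  f'(1.512537) = 1.538232
  x_4 = 1.512537 - 0.000619/1.538232 = 1.512135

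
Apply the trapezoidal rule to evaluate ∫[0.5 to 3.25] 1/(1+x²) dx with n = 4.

f(x) = 1/(1+x²)
a = 0.5, b = 3.25, n = 4
h = (b - a)/n = 0.687500

Trapezoidal rule: (h/2)[f(x₀) + 2f(x₁) + 2f(x₂) + ... + f(xₙ)]

x_0 = 0.5000, f(x_0) = 0.800000, coefficient = 1
x_1 = 1.1875, f(x_1) = 0.414911, coefficient = 2
x_2 = 1.8750, f(x_2) = 0.221453, coefficient = 2
x_3 = 2.5625, f(x_3) = 0.132163, coefficient = 2
x_4 = 3.2500, f(x_4) = 0.086486, coefficient = 1

I ≈ (0.687500/2) × 2.423541 = 0.833092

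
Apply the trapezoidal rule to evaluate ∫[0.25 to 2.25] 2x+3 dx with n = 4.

f(x) = 2x+3
a = 0.25, b = 2.25, n = 4
h = (b - a)/n = 0.500000

Trapezoidal rule: (h/2)[f(x₀) + 2f(x₁) + 2f(x₂) + ... + f(xₙ)]

x_0 = 0.2500, f(x_0) = 3.500000, coefficient = 1
x_1 = 0.7500, f(x_1) = 4.500000, coefficient = 2
x_2 = 1.2500, f(x_2) = 5.500000, coefficient = 2
x_3 = 1.7500, f(x_3) = 6.500000, coefficient = 2
x_4 = 2.2500, f(x_4) = 7.500000, coefficient = 1

I ≈ (0.500000/2) × 44.000000 = 11.000000
Exact value: 11.000000
Error: 0.000000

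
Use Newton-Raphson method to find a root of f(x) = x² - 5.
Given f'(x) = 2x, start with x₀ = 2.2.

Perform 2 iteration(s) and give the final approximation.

f(x) = x² - 5
f'(x) = 2x
x₀ = 2.2

Newton-Raphson formula: x_{n+1} = x_n - f(x_n)/f'(x_n)

Iteration 1:
  f(2.200000) = -0.160000
  f'(2.200000) = 4.400000
  x_1 = 2.200000 - (-0.160000)/4.400000 = 2.236364
Iteration 2:
  f(2.236364) = 0.001322
  f'(2.236364) = 4.472727
  x_2 = 2.236364 - 0.001322/4.472727 = 2.236068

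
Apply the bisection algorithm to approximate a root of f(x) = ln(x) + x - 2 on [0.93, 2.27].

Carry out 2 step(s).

f(x) = ln(x) + x - 2
Initial interval: [0.93, 2.27]

Iteration 1:
  c_1 = (0.930000 + 2.270000)/2 = 1.600000
  f(c_1) = f(1.600000) = 0.070004
  f(a) × f(c) < 0, new interval: [0.930000, 1.600000]
Iteration 2:
  c_2 = (0.930000 + 1.600000)/2 = 1.265000
  f(c_2) = f(1.265000) = -0.499928
  f(a) × f(c) ≥ 0, new interval: [1.265000, 1.600000]

After 2 iteration(s), the approximation is c_2 = 1.265000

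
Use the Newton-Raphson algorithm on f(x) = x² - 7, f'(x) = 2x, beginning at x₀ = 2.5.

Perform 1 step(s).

f(x) = x² - 7
f'(x) = 2x
x₀ = 2.5

Newton-Raphson formula: x_{n+1} = x_n - f(x_n)/f'(x_n)

Iteration 1:
  f(2.500000) = -0.750000
  f'(2.500000) = 5.000000
  x_1 = 2.500000 - (-0.750000)/5.000000 = 2.650000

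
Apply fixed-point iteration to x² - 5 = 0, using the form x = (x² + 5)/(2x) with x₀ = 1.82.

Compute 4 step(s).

Equation: x² - 5 = 0
Fixed-point form: x = (x² + 5)/(2x)
x₀ = 1.82

x_1 = g(1.820000) = 2.283626
x_2 = g(2.283626) = 2.236563
x_3 = g(2.236563) = 2.236068
x_4 = g(2.236068) = 2.236068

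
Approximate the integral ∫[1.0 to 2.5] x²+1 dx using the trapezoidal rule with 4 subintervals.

f(x) = x²+1
a = 1.0, b = 2.5, n = 4
h = (b - a)/n = 0.375000

Trapezoidal rule: (h/2)[f(x₀) + 2f(x₁) + 2f(x₂) + ... + f(xₙ)]

x_0 = 1.0000, f(x_0) = 2.000000, coefficient = 1
x_1 = 1.3750, f(x_1) = 2.890625, coefficient = 2
x_2 = 1.7500, f(x_2) = 4.062500, coefficient = 2
x_3 = 2.1250, f(x_3) = 5.515625, coefficient = 2
x_4 = 2.5000, f(x_4) = 7.250000, coefficient = 1

I ≈ (0.375000/2) × 34.187500 = 6.410156
Exact value: 6.375000
Error: 0.035156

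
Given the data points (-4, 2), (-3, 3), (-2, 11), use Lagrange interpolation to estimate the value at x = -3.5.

Lagrange interpolation formula:
P(x) = Σ yᵢ × Lᵢ(x)
where Lᵢ(x) = Π_{j≠i} (x - xⱼ)/(xᵢ - xⱼ)

L_0(-3.5) = (-3.5 - (-3))/(-4 - (-3)) × (-3.5 - (-2))/(-4 - (-2)) = 0.375000
L_1(-3.5) = (-3.5 - (-4))/(-3 - (-4)) × (-3.5 - (-2))/(-3 - (-2)) = 0.750000
L_2(-3.5) = (-3.5 - (-4))/(-2 - (-4)) × (-3.5 - (-3))/(-2 - (-3)) = -0.125000

P(-3.5) = 2×L_0(-3.5) + 3×L_1(-3.5) + 11×L_2(-3.5)
P(-3.5) = 1.625000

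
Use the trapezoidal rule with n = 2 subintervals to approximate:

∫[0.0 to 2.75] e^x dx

f(x) = e^x
a = 0.0, b = 2.75, n = 2
h = (b - a)/n = 1.375000

Trapezoidal rule: (h/2)[f(x₀) + 2f(x₁) + 2f(x₂) + ... + f(xₙ)]

x_0 = 0.0000, f(x_0) = 1.000000, coefficient = 1
x_1 = 1.3750, f(x_1) = 3.955077, coefficient = 2
x_2 = 2.7500, f(x_2) = 15.642632, coefficient = 1

I ≈ (1.375000/2) × 24.552785 = 16.880040
Exact value: 14.642632
Error: 2.237408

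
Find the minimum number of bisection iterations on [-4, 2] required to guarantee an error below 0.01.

We need (b-a)/2^n ≤ 0.01
(2 - (-4))/2^n ≤ 0.01
6/2^n ≤ 0.01
2^n ≥ 600
n ≥ log₂(600) = 9.23
n ≥ 10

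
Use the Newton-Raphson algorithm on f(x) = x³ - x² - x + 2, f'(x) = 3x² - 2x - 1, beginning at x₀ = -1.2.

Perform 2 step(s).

f(x) = x³ - x² - x + 2
f'(x) = 3x² - 2x - 1
x₀ = -1.2

Newton-Raphson formula: x_{n+1} = x_n - f(x_n)/f'(x_n)

Iteration 1:
  f(-1.200000) = 0.032000
  f'(-1.200000) = 5.720000
  x_1 = -1.200000 - 0.032000/5.720000 = -1.205594
Iteration 2:
  f(-1.205594) = -0.000144
  f'(-1.205594) = 5.771562
  x_2 = -1.205594 - (-0.000144)/5.771562 = -1.205569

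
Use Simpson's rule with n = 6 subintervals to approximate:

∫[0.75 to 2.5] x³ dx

f(x) = x³
a = 0.75, b = 2.5, n = 6
h = (b - a)/n = 0.291667

Simpson's rule: (h/3)[f(x₀) + 4f(x₁) + 2f(x₂) + ... + f(xₙ)]

x_0 = 0.7500, f(x_0) = 0.421875, coefficient = 1
x_1 = 1.0417, f(x_1) = 1.130281, coefficient = 4
x_2 = 1.3333, f(x_2) = 2.370370, coefficient = 2
x_3 = 1.6250, f(x_3) = 4.291016, coefficient = 4
x_4 = 1.9167, f(x_4) = 7.041088, coefficient = 2
x_5 = 2.2083, f(x_5) = 10.769459, coefficient = 4
x_6 = 2.5000, f(x_6) = 15.625000, coefficient = 1

I ≈ (0.291667/3) × 99.632813 = 9.686523
Exact value: 9.686523
Error: 0.000000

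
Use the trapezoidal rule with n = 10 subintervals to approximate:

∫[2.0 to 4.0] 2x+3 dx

f(x) = 2x+3
a = 2.0, b = 4.0, n = 10
h = (b - a)/n = 0.200000

Trapezoidal rule: (h/2)[f(x₀) + 2f(x₁) + 2f(x₂) + ... + f(xₙ)]

x_0 = 2.0000, f(x_0) = 7.000000, coefficient = 1
x_1 = 2.2000, f(x_1) = 7.400000, coefficient = 2
x_2 = 2.4000, f(x_2) = 7.800000, coefficient = 2
x_3 = 2.6000, f(x_3) = 8.200000, coefficient = 2
x_4 = 2.8000, f(x_4) = 8.600000, coefficient = 2
x_5 = 3.0000, f(x_5) = 9.000000, coefficient = 2
x_6 = 3.2000, f(x_6) = 9.400000, coefficient = 2
x_7 = 3.4000, f(x_7) = 9.800000, coefficient = 2
x_8 = 3.6000, f(x_8) = 10.200000, coefficient = 2
x_9 = 3.8000, f(x_9) = 10.600000, coefficient = 2
x_10 = 4.0000, f(x_10) = 11.000000, coefficient = 1

I ≈ (0.200000/2) × 180.000000 = 18.000000
Exact value: 18.000000
Error: 0.000000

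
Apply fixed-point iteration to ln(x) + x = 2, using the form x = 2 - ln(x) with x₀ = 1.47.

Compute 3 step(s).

Equation: ln(x) + x = 2
Fixed-point form: x = 2 - ln(x)
x₀ = 1.47

x_1 = g(1.470000) = 1.614738
x_2 = g(1.614738) = 1.520828
x_3 = g(1.520828) = 1.580745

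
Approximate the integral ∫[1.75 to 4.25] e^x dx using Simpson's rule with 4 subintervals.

f(x) = e^x
a = 1.75, b = 4.25, n = 4
h = (b - a)/n = 0.625000

Simpson's rule: (h/3)[f(x₀) + 4f(x₁) + 2f(x₂) + ... + f(xₙ)]

x_0 = 1.7500, f(x_0) = 5.754603, coefficient = 1
x_1 = 2.3750, f(x_1) = 10.751013, coefficient = 4
x_2 = 3.0000, f(x_2) = 20.085537, coefficient = 2
x_3 = 3.6250, f(x_3) = 37.524723, coefficient = 4
x_4 = 4.2500, f(x_4) = 70.105412, coefficient = 1

I ≈ (0.625000/3) × 309.134034 = 64.402924
Exact value: 64.350810
Error: 0.052114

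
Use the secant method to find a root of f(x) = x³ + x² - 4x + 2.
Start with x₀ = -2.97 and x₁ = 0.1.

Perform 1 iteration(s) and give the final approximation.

f(x) = x³ + x² - 4x + 2
x₀ = -2.97, x₁ = 0.1

Secant formula: x_{n+1} = x_n - f(x_n)(x_n - x_{n-1})/(f(x_n) - f(x_{n-1}))

Iteration 1:
  f(-2.970000) = -3.497173
  f(0.100000) = 1.611000
  x_2 = 0.100000 - 1.611000×(0.100000 - (-2.970000))/(1.611000 - (-3.497173))
       = -0.868207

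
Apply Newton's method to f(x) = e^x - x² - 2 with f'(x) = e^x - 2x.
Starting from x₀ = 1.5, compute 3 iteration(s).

f(x) = e^x - x² - 2
f'(x) = e^x - 2x
x₀ = 1.5

Newton-Raphson formula: x_{n+1} = x_n - f(x_n)/f'(x_n)

Iteration 1:
  f(1.500000) = 0.231689
  f'(1.500000) = 1.481689
  x_1 = 1.500000 - 0.231689/1.481689 = 1.343632
Iteration 2:
  f(1.343632) = 0.027592
  f'(1.343632) = 1.145675
  x_2 = 1.343632 - 0.027592/1.145675 = 1.319548
Iteration 3:
  f(1.319548) = 0.000523
  f'(1.319548) = 1.102634
  x_3 = 1.319548 - 0.000523/1.102634 = 1.319074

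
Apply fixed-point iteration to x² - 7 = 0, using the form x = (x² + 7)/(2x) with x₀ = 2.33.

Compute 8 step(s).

Equation: x² - 7 = 0
Fixed-point form: x = (x² + 7)/(2x)
x₀ = 2.33

x_1 = g(2.330000) = 2.667146
x_2 = g(2.667146) = 2.645837
x_3 = g(2.645837) = 2.645751
x_4 = g(2.645751) = 2.645751
x_5 = g(2.645751) = 2.645751
x_6 = g(2.645751) = 2.645751
x_7 = g(2.645751) = 2.645751
x_8 = g(2.645751) = 2.645751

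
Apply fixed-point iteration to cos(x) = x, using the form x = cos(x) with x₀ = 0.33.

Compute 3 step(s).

Equation: cos(x) = x
Fixed-point form: x = cos(x)
x₀ = 0.33

x_1 = g(0.330000) = 0.946042
x_2 = g(0.946042) = 0.584898
x_3 = g(0.584898) = 0.833769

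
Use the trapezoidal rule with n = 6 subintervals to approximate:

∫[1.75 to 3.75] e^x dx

f(x) = e^x
a = 1.75, b = 3.75, n = 6
h = (b - a)/n = 0.333333

Trapezoidal rule: (h/2)[f(x₀) + 2f(x₁) + 2f(x₂) + ... + f(xₙ)]

x_0 = 1.7500, f(x_0) = 5.754603, coefficient = 1
x_1 = 2.0833, f(x_1) = 8.031195, coefficient = 2
x_2 = 2.4167, f(x_2) = 11.208436, coefficient = 2
x_3 = 2.7500, f(x_3) = 15.642632, coefficient = 2
x_4 = 3.0833, f(x_4) = 21.831051, coefficient = 2
x_5 = 3.4167, f(x_5) = 30.467687, coefficient = 2
x_6 = 3.7500, f(x_6) = 42.521082, coefficient = 1

I ≈ (0.333333/2) × 222.637686 = 37.106281
Exact value: 36.766479
Error: 0.339802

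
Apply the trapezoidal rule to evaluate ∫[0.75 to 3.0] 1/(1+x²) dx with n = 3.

f(x) = 1/(1+x²)
a = 0.75, b = 3.0, n = 3
h = (b - a)/n = 0.750000

Trapezoidal rule: (h/2)[f(x₀) + 2f(x₁) + 2f(x₂) + ... + f(xₙ)]

x_0 = 0.7500, f(x_0) = 0.640000, coefficient = 1
x_1 = 1.5000, f(x_1) = 0.307692, coefficient = 2
x_2 = 2.2500, f(x_2) = 0.164948, coefficient = 2
x_3 = 3.0000, f(x_3) = 0.100000, coefficient = 1

I ≈ (0.750000/2) × 1.685282 = 0.631981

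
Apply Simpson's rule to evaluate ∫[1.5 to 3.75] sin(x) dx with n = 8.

f(x) = sin(x)
a = 1.5, b = 3.75, n = 8
h = (b - a)/n = 0.281250

Simpson's rule: (h/3)[f(x₀) + 4f(x₁) + 2f(x₂) + ... + f(xₙ)]

x_0 = 1.5000, f(x_0) = 0.997495, coefficient = 1
x_1 = 1.7812, f(x_1) = 0.977936, coefficient = 4
x_2 = 2.0625, f(x_2) = 0.881530, coefficient = 2
x_3 = 2.3438, f(x_3) = 0.715851, coefficient = 4
x_4 = 2.6250, f(x_4) = 0.493920, coefficient = 2
x_5 = 2.9062, f(x_5) = 0.233176, coefficient = 4
x_6 = 3.1875, f(x_6) = -0.045891, coefficient = 2
x_7 = 3.4688, f(x_7) = -0.321352, coefficient = 4
x_8 = 3.7500, f(x_8) = -0.571561, coefficient = 1

I ≈ (0.281250/3) × 9.507497 = 0.891328
Exact value: 0.891297
Error: 0.000031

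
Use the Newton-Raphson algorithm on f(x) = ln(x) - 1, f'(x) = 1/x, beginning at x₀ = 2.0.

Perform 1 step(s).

f(x) = ln(x) - 1
f'(x) = 1/x
x₀ = 2.0

Newton-Raphson formula: x_{n+1} = x_n - f(x_n)/f'(x_n)

Iteration 1:
  f(2.000000) = -0.306853
  f'(2.000000) = 0.500000
  x_1 = 2.000000 - (-0.306853)/0.500000 = 2.613706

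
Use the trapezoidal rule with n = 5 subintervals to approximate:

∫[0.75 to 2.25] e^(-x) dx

f(x) = e^(-x)
a = 0.75, b = 2.25, n = 5
h = (b - a)/n = 0.300000

Trapezoidal rule: (h/2)[f(x₀) + 2f(x₁) + 2f(x₂) + ... + f(xₙ)]

x_0 = 0.7500, f(x_0) = 0.472367, coefficient = 1
x_1 = 1.0500, f(x_1) = 0.349938, coefficient = 2
x_2 = 1.3500, f(x_2) = 0.259240, coefficient = 2
x_3 = 1.6500, f(x_3) = 0.192050, coefficient = 2
x_4 = 1.9500, f(x_4) = 0.142274, coefficient = 2
x_5 = 2.2500, f(x_5) = 0.105399, coefficient = 1

I ≈ (0.300000/2) × 2.464770 = 0.369715
Exact value: 0.366967
Error: 0.002748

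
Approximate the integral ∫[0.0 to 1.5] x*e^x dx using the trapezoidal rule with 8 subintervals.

f(x) = x*e^x
a = 0.0, b = 1.5, n = 8
h = (b - a)/n = 0.187500

Trapezoidal rule: (h/2)[f(x₀) + 2f(x₁) + 2f(x₂) + ... + f(xₙ)]

x_0 = 0.0000, f(x_0) = 0.000000, coefficient = 1
x_1 = 0.1875, f(x_1) = 0.226168, coefficient = 2
x_2 = 0.3750, f(x_2) = 0.545622, coefficient = 2
x_3 = 0.5625, f(x_3) = 0.987218, coefficient = 2
x_4 = 0.7500, f(x_4) = 1.587750, coefficient = 2
x_5 = 0.9375, f(x_5) = 2.393990, coefficient = 2
x_6 = 1.1250, f(x_6) = 3.465244, coefficient = 2
x_7 = 1.3125, f(x_7) = 4.876529, coefficient = 2
x_8 = 1.5000, f(x_8) = 6.722534, coefficient = 1

I ≈ (0.187500/2) × 34.887576 = 3.270710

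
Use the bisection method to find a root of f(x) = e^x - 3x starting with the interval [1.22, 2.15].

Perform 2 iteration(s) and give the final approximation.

f(x) = e^x - 3x
Initial interval: [1.22, 2.15]

Iteration 1:
  c_1 = (1.220000 + 2.150000)/2 = 1.685000
  f(c_1) = f(1.685000) = 0.337451
  f(a) × f(c) < 0, new interval: [1.220000, 1.685000]
Iteration 2:
  c_2 = (1.220000 + 1.685000)/2 = 1.452500
  f(c_2) = f(1.452500) = -0.083714
  f(a) × f(c) ≥ 0, new interval: [1.452500, 1.685000]

After 2 iteration(s), the approximation is c_2 = 1.452500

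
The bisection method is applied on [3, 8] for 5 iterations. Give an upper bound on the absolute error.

Bisection error bound: |error| ≤ (b-a)/2^n
|error| ≤ (8 - 3)/2^5 = 5/2^5
|error| ≤ 0.1562500000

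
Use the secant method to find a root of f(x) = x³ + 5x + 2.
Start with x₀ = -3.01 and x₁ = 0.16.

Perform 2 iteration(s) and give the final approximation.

f(x) = x³ + 5x + 2
x₀ = -3.01, x₁ = 0.16

Secant formula: x_{n+1} = x_n - f(x_n)(x_n - x_{n-1})/(f(x_n) - f(x_{n-1}))

Iteration 1:
  f(-3.010000) = -40.320901
  f(0.160000) = 2.804096
  x_2 = 0.160000 - 2.804096×(0.160000 - (-3.010000))/(2.804096 - (-40.320901))
       = -0.046121
Iteration 2:
  f(0.160000) = 2.804096
  f(-0.046121) = 1.769295
  x_3 = -0.046121 - 1.769295×(-0.046121 - 0.160000)/(1.769295 - 2.804096)
       = -0.398546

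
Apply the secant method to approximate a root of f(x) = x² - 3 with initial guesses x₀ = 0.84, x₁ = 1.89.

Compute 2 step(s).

f(x) = x² - 3
x₀ = 0.84, x₁ = 1.89

Secant formula: x_{n+1} = x_n - f(x_n)(x_n - x_{n-1})/(f(x_n) - f(x_{n-1}))

Iteration 1:
  f(0.840000) = -2.294400
  f(1.890000) = 0.572100
  x_2 = 1.890000 - 0.572100×(1.890000 - 0.840000)/(0.572100 - (-2.294400))
       = 1.680440
Iteration 2:
  f(1.890000) = 0.572100
  f(1.680440) = -0.176123
  x_3 = 1.680440 - (-0.176123)×(1.680440 - 1.890000)/(-0.176123 - 0.572100)
       = 1.729768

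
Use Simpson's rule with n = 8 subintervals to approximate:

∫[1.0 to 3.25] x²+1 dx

f(x) = x²+1
a = 1.0, b = 3.25, n = 8
h = (b - a)/n = 0.281250

Simpson's rule: (h/3)[f(x₀) + 4f(x₁) + 2f(x₂) + ... + f(xₙ)]

x_0 = 1.0000, f(x_0) = 2.000000, coefficient = 1
x_1 = 1.2812, f(x_1) = 2.641602, coefficient = 4
x_2 = 1.5625, f(x_2) = 3.441406, coefficient = 2
x_3 = 1.8438, f(x_3) = 4.399414, coefficient = 4
x_4 = 2.1250, f(x_4) = 5.515625, coefficient = 2
x_5 = 2.4062, f(x_5) = 6.790039, coefficient = 4
x_6 = 2.6875, f(x_6) = 8.222656, coefficient = 2
x_7 = 2.9688, f(x_7) = 9.813477, coefficient = 4
x_8 = 3.2500, f(x_8) = 11.562500, coefficient = 1

I ≈ (0.281250/3) × 142.500000 = 13.359375
Exact value: 13.359375
Error: 0.000000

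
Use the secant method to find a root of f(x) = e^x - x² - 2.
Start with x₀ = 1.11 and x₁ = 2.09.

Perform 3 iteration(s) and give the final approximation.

f(x) = e^x - x² - 2
x₀ = 1.11, x₁ = 2.09

Secant formula: x_{n+1} = x_n - f(x_n)(x_n - x_{n-1})/(f(x_n) - f(x_{n-1}))

Iteration 1:
  f(1.110000) = -0.197742
  f(2.090000) = 1.716815
  x_2 = 2.090000 - 1.716815×(2.090000 - 1.110000)/(1.716815 - (-0.197742))
       = 1.211218
Iteration 2:
  f(2.090000) = 1.716815
  f(1.211218) = -0.109478
  x_3 = 1.211218 - (-0.109478)×(1.211218 - 2.090000)/(-0.109478 - 1.716815)
       = 1.263896
Iteration 3:
  f(1.211218) = -0.109478
  f(1.263896) = -0.058249
  x_4 = 1.263896 - (-0.058249)×(1.263896 - 1.211218)/(-0.058249 - (-0.109478))
       = 1.323795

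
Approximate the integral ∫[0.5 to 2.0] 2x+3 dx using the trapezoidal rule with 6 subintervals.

f(x) = 2x+3
a = 0.5, b = 2.0, n = 6
h = (b - a)/n = 0.250000

Trapezoidal rule: (h/2)[f(x₀) + 2f(x₁) + 2f(x₂) + ... + f(xₙ)]

x_0 = 0.5000, f(x_0) = 4.000000, coefficient = 1
x_1 = 0.7500, f(x_1) = 4.500000, coefficient = 2
x_2 = 1.0000, f(x_2) = 5.000000, coefficient = 2
x_3 = 1.2500, f(x_3) = 5.500000, coefficient = 2
x_4 = 1.5000, f(x_4) = 6.000000, coefficient = 2
x_5 = 1.7500, f(x_5) = 6.500000, coefficient = 2
x_6 = 2.0000, f(x_6) = 7.000000, coefficient = 1

I ≈ (0.250000/2) × 66.000000 = 8.250000
Exact value: 8.250000
Error: 0.000000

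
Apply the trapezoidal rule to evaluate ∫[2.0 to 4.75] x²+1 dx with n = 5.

f(x) = x²+1
a = 2.0, b = 4.75, n = 5
h = (b - a)/n = 0.550000

Trapezoidal rule: (h/2)[f(x₀) + 2f(x₁) + 2f(x₂) + ... + f(xₙ)]

x_0 = 2.0000, f(x_0) = 5.000000, coefficient = 1
x_1 = 2.5500, f(x_1) = 7.502500, coefficient = 2
x_2 = 3.1000, f(x_2) = 10.610000, coefficient = 2
x_3 = 3.6500, f(x_3) = 14.322500, coefficient = 2
x_4 = 4.2000, f(x_4) = 18.640000, coefficient = 2
x_5 = 4.7500, f(x_5) = 23.562500, coefficient = 1

I ≈ (0.550000/2) × 130.712500 = 35.945938
Exact value: 35.807292
Error: 0.138646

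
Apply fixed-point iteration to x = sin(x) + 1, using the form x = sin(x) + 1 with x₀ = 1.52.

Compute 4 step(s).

Equation: x = sin(x) + 1
Fixed-point form: x = sin(x) + 1
x₀ = 1.52

x_1 = g(1.520000) = 1.998710
x_2 = g(1.998710) = 1.909833
x_3 = g(1.909833) = 1.943075
x_4 = g(1.943075) = 1.931501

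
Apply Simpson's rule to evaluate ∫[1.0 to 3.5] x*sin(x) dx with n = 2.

f(x) = x*sin(x)
a = 1.0, b = 3.5, n = 2
h = (b - a)/n = 1.250000

Simpson's rule: (h/3)[f(x₀) + 4f(x₁) + 2f(x₂) + ... + f(xₙ)]

x_0 = 1.0000, f(x_0) = 0.841471, coefficient = 1
x_1 = 2.2500, f(x_1) = 1.750665, coefficient = 4
x_2 = 3.5000, f(x_2) = -1.227741, coefficient = 1

I ≈ (1.250000/3) × 6.616388 = 2.756829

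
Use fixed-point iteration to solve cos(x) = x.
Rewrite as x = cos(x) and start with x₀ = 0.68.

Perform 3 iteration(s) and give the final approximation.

Equation: cos(x) = x
Fixed-point form: x = cos(x)
x₀ = 0.68

x_1 = g(0.680000) = 0.777573
x_2 = g(0.777573) = 0.712618
x_3 = g(0.712618) = 0.756652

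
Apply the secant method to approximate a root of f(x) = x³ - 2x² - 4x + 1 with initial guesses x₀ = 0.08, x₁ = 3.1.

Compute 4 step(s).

f(x) = x³ - 2x² - 4x + 1
x₀ = 0.08, x₁ = 3.1

Secant formula: x_{n+1} = x_n - f(x_n)(x_n - x_{n-1})/(f(x_n) - f(x_{n-1}))

Iteration 1:
  f(0.080000) = 0.667712
  f(3.100000) = -0.829000
  x_2 = 3.100000 - (-0.829000)×(3.100000 - 0.080000)/(-0.829000 - 0.667712)
       = 1.427280
Iteration 2:
  f(3.100000) = -0.829000
  f(1.427280) = -5.875824
  x_3 = 1.427280 - (-5.875824)×(1.427280 - 3.100000)/(-5.875824 - (-0.829000))
       = 3.374764
Iteration 3:
  f(1.427280) = -5.875824
  f(3.374764) = 3.158173
  x_4 = 3.374764 - 3.158173×(3.374764 - 1.427280)/(3.158173 - (-5.875824))
       = 2.693948
Iteration 4:
  f(3.374764) = 3.158173
  f(2.693948) = -4.739566
  x_5 = 2.693948 - (-4.739566)×(2.693948 - 3.374764)/(-4.739566 - 3.158173)
       = 3.102517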